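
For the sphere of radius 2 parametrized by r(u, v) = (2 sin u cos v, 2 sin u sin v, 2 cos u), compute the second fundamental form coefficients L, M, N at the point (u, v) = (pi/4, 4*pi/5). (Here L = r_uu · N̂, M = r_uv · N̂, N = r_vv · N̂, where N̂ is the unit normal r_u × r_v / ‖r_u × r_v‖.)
L = -2;  M = 0;  N = -1

Compute the unit normal N̂(u, v) = (sin(u)^2*cos(v)/Abs(sin(u)), sin(u)^2*sin(v)/Abs(sin(u)), sin(2*u)/(2*Abs(sin(u)))), and the second partials r_uu, r_uv, r_vv. Take dot products:
  L(u, v) = r_uu · N̂ = -2*sin(u)/Abs(sin(u)),
  M(u, v) = r_uv · N̂ = 0,
  N(u, v) = r_vv · N̂ = -2*sin(u)^3/Abs(sin(u)).
Evaluating at (u, v) = (pi/4, 4*pi/5):
  L = -2, M = 0, N = -1.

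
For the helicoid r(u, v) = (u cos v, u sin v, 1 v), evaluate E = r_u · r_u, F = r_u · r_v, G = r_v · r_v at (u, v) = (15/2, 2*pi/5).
E = 1;  F = 0;  G = 229/4

Partials: r_u = (cos(v), sin(v), 0), r_v = (-u*sin(v), u*cos(v), 1). As functions of (u, v):
  E = r_u · r_u = 1,
  F = r_u · r_v = 0,
  G = r_v · r_v = u^2 + 1.
Evaluating at (u, v) = (15/2, 2*pi/5): E = 1, F = 0, G = 229/4.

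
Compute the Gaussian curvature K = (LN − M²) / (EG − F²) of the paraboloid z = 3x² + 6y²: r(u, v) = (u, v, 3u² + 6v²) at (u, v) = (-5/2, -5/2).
K = 18/316969

Coefficients of the first fundamental form: E = 36*u^2 + 1, F = 72*u*v, G = 144*v^2 + 1.
Coefficients of the second fundamental form: L = 6/sqrt(36*u^2 + 144*v^2 + 1), M = 0, N = 12/sqrt(36*u^2 + 144*v^2 + 1).
Assemble K = (LN − M²)/(EG − F²) = 72/(1296*u^4 + 10368*u^2*v^2 + 72*u^2 + 20736*v^4 + 288*v^2 + 1). At (u, v) = (-5/2, -5/2): K = 18/316969.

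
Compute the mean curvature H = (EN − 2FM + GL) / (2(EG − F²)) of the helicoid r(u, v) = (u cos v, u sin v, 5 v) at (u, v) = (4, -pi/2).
H = 0

With E = 1, F = 0, G = u^2 + 25, L = 0, M = -5/sqrt(u^2 + 25), N = 0, assemble
  H = (EN − 2FM + GL) / (2(EG − F²)) = 0.
At (u, v) = (4, -pi/2): H = 0.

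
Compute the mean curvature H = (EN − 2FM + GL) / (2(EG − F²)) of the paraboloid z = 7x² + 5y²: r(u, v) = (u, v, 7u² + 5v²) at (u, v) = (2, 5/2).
H = 923*sqrt(1410)/220900

With E = 196*u^2 + 1, F = 140*u*v, G = 100*v^2 + 1, L = 14/sqrt(196*u^2 + 100*v^2 + 1), M = 0, N = 10/sqrt(196*u^2 + 100*v^2 + 1), assemble
  H = (EN − 2FM + GL) / (2(EG − F²)) = 4*(245*u^2 + 175*v^2 + 3)/(196*u^2 + 100*v^2 + 1)^(3/2).
At (u, v) = (2, 5/2): H = 923*sqrt(1410)/220900.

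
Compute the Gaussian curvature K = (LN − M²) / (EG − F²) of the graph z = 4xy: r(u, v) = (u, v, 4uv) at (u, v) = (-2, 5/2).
K = -16/27225

Coefficients of the first fundamental form: E = 16*v^2 + 1, F = 16*u*v, G = 16*u^2 + 1.
Coefficients of the second fundamental form: L = 0, M = 4/sqrt(16*u^2 + 16*v^2 + 1), N = 0.
Assemble K = (LN − M²)/(EG − F²) = -16/(256*u^4 + 512*u^2*v^2 + 32*u^2 + 256*v^4 + 32*v^2 + 1). At (u, v) = (-2, 5/2): K = -16/27225.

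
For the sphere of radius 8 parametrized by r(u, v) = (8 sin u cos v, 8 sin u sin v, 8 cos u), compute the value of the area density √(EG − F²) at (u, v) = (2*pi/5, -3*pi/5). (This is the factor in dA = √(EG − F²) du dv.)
√(EG − F²)|_{(2*pi/5, -3*pi/5)} = 16*sqrt(2*sqrt(5) + 10)

E = 64, F = 0, G = 64*sin(u)^2, so EG − F² = 4096*sin(u)^2. Taking the positive square root: √(EG − F²) = 64*Abs(sin(u)). At (u, v) = (2*pi/5, -3*pi/5): 16*sqrt(2*sqrt(5) + 10).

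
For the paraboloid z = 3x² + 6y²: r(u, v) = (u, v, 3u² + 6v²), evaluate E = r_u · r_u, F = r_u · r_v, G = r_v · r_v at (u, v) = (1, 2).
E = 37;  F = 144;  G = 577

Partials: r_u = (1, 0, 6*u), r_v = (0, 1, 12*v). As functions of (u, v):
  E = r_u · r_u = 36*u^2 + 1,
  F = r_u · r_v = 72*u*v,
  G = r_v · r_v = 144*v^2 + 1.
Evaluating at (u, v) = (1, 2): E = 37, F = 144, G = 577.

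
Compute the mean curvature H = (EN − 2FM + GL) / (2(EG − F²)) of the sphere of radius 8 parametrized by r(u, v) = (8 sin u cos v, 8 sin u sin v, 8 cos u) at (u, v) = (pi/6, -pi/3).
H = -1/8

With E = 64, F = 0, G = 64*sin(u)^2, L = -8*sin(u)/Abs(sin(u)), M = 0, N = -8*sin(u)^3/Abs(sin(u)), assemble
  H = (EN − 2FM + GL) / (2(EG − F²)) = -sin(u)/(8*Abs(sin(u))).
At (u, v) = (pi/6, -pi/3): H = -1/8.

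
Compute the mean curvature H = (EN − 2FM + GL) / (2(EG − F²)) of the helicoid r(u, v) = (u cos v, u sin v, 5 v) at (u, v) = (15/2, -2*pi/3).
H = 0

With E = 1, F = 0, G = u^2 + 25, L = 0, M = -5/sqrt(u^2 + 25), N = 0, assemble
  H = (EN − 2FM + GL) / (2(EG − F²)) = 0.
At (u, v) = (15/2, -2*pi/3): H = 0.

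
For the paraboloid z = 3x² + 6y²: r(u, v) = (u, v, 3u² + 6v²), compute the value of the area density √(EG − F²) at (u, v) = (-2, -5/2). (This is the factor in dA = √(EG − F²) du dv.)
√(EG − F²)|_{(-2, -5/2)} = sqrt(1045)

E = 36*u^2 + 1, F = 72*u*v, G = 144*v^2 + 1, so EG − F² = 36*u^2 + 144*v^2 + 1. Taking the positive square root: √(EG − F²) = sqrt(36*u^2 + 144*v^2 + 1). At (u, v) = (-2, -5/2): sqrt(1045).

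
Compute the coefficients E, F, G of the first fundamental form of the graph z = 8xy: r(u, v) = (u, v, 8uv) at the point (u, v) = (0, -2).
E = 257;  F = 0;  G = 1

Partials: r_u = (1, 0, 8*v), r_v = (0, 1, 8*u). As functions of (u, v):
  E = r_u · r_u = 64*v^2 + 1,
  F = r_u · r_v = 64*u*v,
  G = r_v · r_v = 64*u^2 + 1.
Evaluating at (u, v) = (0, -2): E = 257, F = 0, G = 1.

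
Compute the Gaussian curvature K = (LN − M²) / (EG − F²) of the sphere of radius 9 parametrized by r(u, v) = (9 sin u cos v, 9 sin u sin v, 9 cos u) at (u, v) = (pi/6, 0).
K = 1/81

Coefficients of the first fundamental form: E = 81, F = 0, G = 81*sin(u)^2.
Coefficients of the second fundamental form: L = -9*sin(u)/Abs(sin(u)), M = 0, N = -9*sin(u)^3/Abs(sin(u)).
Assemble K = (LN − M²)/(EG − F²) = 1/81. At (u, v) = (pi/6, 0): K = 1/81.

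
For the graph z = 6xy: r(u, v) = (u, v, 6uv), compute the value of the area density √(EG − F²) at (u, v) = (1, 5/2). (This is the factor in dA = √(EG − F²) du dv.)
√(EG − F²)|_{(1, 5/2)} = sqrt(262)

E = 36*v^2 + 1, F = 36*u*v, G = 36*u^2 + 1, so EG − F² = 36*u^2 + 36*v^2 + 1. Taking the positive square root: √(EG − F²) = sqrt(36*u^2 + 36*v^2 + 1). At (u, v) = (1, 5/2): sqrt(262).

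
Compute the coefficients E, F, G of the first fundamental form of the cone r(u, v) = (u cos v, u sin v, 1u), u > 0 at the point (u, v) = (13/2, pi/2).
E = 2;  F = 0;  G = 169/4

Partials: r_u = (cos(v), sin(v), 1), r_v = (-u*sin(v), u*cos(v), 0). As functions of (u, v):
  E = r_u · r_u = 2,
  F = r_u · r_v = 0,
  G = r_v · r_v = u^2.
Evaluating at (u, v) = (13/2, pi/2): E = 2, F = 0, G = 169/4.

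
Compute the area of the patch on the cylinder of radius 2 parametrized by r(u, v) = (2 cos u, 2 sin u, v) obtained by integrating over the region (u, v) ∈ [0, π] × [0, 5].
Area = 10*pi

Area = ∫∫ √(EG − F²) du dv with √(EG − F²) = 2. Integrating over [0, π] × [0, 5] gives 10*pi.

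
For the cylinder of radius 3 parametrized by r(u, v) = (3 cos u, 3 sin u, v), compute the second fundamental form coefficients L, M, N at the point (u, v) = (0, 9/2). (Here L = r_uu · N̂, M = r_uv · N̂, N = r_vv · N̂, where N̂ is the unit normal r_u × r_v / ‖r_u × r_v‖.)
L = -3;  M = 0;  N = 0

Compute the unit normal N̂(u, v) = (cos(u), sin(u), 0), and the second partials r_uu, r_uv, r_vv. Take dot products:
  L(u, v) = r_uu · N̂ = -3,
  M(u, v) = r_uv · N̂ = 0,
  N(u, v) = r_vv · N̂ = 0.
Evaluating at (u, v) = (0, 9/2):
  L = -3, M = 0, N = 0.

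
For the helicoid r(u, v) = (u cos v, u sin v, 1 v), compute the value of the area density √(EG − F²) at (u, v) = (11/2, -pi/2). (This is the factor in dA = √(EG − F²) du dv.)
√(EG − F²)|_{(11/2, -pi/2)} = 5*sqrt(5)/2

E = 1, F = 0, G = u^2 + 1, so EG − F² = u^2 + 1. Taking the positive square root: √(EG − F²) = sqrt(u^2 + 1). At (u, v) = (11/2, -pi/2): 5*sqrt(5)/2.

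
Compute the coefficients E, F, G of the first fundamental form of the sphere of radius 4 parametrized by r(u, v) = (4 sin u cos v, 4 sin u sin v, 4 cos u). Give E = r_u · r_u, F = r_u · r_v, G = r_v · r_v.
E = 16;  F = 0;  G = 16*sin(u)^2

Compute partials: r_u = (4*cos(u)*cos(v), 4*sin(v)*cos(u), -4*sin(u)), r_v = (-4*sin(u)*sin(v), 4*sin(u)*cos(v), 0). Then
  E = r_u · r_u = 16,
  F = r_u · r_v = 0,
  G = r_v · r_v = 16*sin(u)^2.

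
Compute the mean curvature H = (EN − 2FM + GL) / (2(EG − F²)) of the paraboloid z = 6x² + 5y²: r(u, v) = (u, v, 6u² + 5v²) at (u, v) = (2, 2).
H = 5291*sqrt(977)/954529

With E = 144*u^2 + 1, F = 120*u*v, G = 100*v^2 + 1, L = 12/sqrt(144*u^2 + 100*v^2 + 1), M = 0, N = 10/sqrt(144*u^2 + 100*v^2 + 1), assemble
  H = (EN − 2FM + GL) / (2(EG − F²)) = (720*u^2 + 600*v^2 + 11)/(144*u^2 + 100*v^2 + 1)^(3/2).
At (u, v) = (2, 2): H = 5291*sqrt(977)/954529.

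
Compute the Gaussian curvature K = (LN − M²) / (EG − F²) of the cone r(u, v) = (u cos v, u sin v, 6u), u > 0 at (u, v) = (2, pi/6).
K = 0

Coefficients of the first fundamental form: E = 37, F = 0, G = u^2.
Coefficients of the second fundamental form: L = 0, M = 0, N = 6*sqrt(37)*u^2/(37*Abs(u)).
Assemble K = (LN − M²)/(EG − F²) = 0. At (u, v) = (2, pi/6): K = 0.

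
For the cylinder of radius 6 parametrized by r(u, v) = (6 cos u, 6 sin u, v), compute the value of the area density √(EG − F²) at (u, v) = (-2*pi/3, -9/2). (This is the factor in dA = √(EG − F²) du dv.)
√(EG − F²)|_{(-2*pi/3, -9/2)} = 6

E = 36, F = 0, G = 1, so EG − F² = 36. Taking the positive square root: √(EG − F²) = 6. At (u, v) = (-2*pi/3, -9/2): 6.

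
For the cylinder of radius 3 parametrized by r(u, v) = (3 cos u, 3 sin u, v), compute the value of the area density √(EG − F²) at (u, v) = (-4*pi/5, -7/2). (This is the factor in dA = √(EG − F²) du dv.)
√(EG − F²)|_{(-4*pi/5, -7/2)} = 3

E = 9, F = 0, G = 1, so EG − F² = 9. Taking the positive square root: √(EG − F²) = 3. At (u, v) = (-4*pi/5, -7/2): 3.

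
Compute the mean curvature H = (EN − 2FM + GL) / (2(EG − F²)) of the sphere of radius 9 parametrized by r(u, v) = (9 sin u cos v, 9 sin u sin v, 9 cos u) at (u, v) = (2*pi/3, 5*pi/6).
H = -1/9

With E = 81, F = 0, G = 81*sin(u)^2, L = -9*sin(u)/Abs(sin(u)), M = 0, N = -9*sin(u)^3/Abs(sin(u)), assemble
  H = (EN − 2FM + GL) / (2(EG − F²)) = -sin(u)/(9*Abs(sin(u))).
At (u, v) = (2*pi/3, 5*pi/6): H = -1/9.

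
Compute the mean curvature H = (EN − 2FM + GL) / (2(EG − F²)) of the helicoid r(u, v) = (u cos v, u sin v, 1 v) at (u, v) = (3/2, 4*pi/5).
H = 0

With E = 1, F = 0, G = u^2 + 1, L = 0, M = -1/sqrt(u^2 + 1), N = 0, assemble
  H = (EN − 2FM + GL) / (2(EG − F²)) = 0.
At (u, v) = (3/2, 4*pi/5): H = 0.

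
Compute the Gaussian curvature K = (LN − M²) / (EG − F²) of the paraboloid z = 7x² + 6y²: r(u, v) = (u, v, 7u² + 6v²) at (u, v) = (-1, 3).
K = 168/2229049

Coefficients of the first fundamental form: E = 196*u^2 + 1, F = 168*u*v, G = 144*v^2 + 1.
Coefficients of the second fundamental form: L = 14/sqrt(196*u^2 + 144*v^2 + 1), M = 0, N = 12/sqrt(196*u^2 + 144*v^2 + 1).
Assemble K = (LN − M²)/(EG − F²) = 168/(38416*u^4 + 56448*u^2*v^2 + 392*u^2 + 20736*v^4 + 288*v^2 + 1). At (u, v) = (-1, 3): K = 168/2229049.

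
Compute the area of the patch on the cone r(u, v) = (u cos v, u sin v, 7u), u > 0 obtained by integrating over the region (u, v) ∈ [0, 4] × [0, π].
Area = 40*sqrt(2)*pi

Area = ∫∫ √(EG − F²) du dv with √(EG − F²) = 5*sqrt(2)*Abs(u). Integrating over [0, 4] × [0, π] gives 40*sqrt(2)*pi.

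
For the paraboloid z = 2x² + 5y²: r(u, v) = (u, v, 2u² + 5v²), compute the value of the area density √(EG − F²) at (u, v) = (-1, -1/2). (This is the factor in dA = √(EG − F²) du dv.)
√(EG − F²)|_{(-1, -1/2)} = sqrt(42)

E = 16*u^2 + 1, F = 40*u*v, G = 100*v^2 + 1, so EG − F² = 16*u^2 + 100*v^2 + 1. Taking the positive square root: √(EG − F²) = sqrt(16*u^2 + 100*v^2 + 1). At (u, v) = (-1, -1/2): sqrt(42).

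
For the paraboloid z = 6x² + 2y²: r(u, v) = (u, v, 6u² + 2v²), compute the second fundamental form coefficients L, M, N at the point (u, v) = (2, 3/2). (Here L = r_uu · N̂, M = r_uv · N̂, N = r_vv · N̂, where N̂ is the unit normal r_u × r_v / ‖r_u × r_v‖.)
L = 12*sqrt(613)/613;  M = 0;  N = 4*sqrt(613)/613

Compute the unit normal N̂(u, v) = (-12*u/sqrt(144*u^2 + 16*v^2 + 1), -4*v/sqrt(144*u^2 + 16*v^2 + 1), 1/sqrt(144*u^2 + 16*v^2 + 1)), and the second partials r_uu, r_uv, r_vv. Take dot products:
  L(u, v) = r_uu · N̂ = 12/sqrt(144*u^2 + 16*v^2 + 1),
  M(u, v) = r_uv · N̂ = 0,
  N(u, v) = r_vv · N̂ = 4/sqrt(144*u^2 + 16*v^2 + 1).
Evaluating at (u, v) = (2, 3/2):
  L = 12*sqrt(613)/613, M = 0, N = 4*sqrt(613)/613.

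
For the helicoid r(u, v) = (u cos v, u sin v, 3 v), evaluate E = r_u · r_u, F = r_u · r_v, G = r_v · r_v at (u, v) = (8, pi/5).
E = 1;  F = 0;  G = 73

Partials: r_u = (cos(v), sin(v), 0), r_v = (-u*sin(v), u*cos(v), 3). As functions of (u, v):
  E = r_u · r_u = 1,
  F = r_u · r_v = 0,
  G = r_v · r_v = u^2 + 9.
Evaluating at (u, v) = (8, pi/5): E = 1, F = 0, G = 73.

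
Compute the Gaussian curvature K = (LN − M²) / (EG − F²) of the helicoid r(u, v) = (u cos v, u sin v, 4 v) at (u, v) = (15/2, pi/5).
K = -256/83521

Coefficients of the first fundamental form: E = 1, F = 0, G = u^2 + 16.
Coefficients of the second fundamental form: L = 0, M = -4/sqrt(u^2 + 16), N = 0.
Assemble K = (LN − M²)/(EG − F²) = -16/(u^2 + 16)^2. At (u, v) = (15/2, pi/5): K = -256/83521.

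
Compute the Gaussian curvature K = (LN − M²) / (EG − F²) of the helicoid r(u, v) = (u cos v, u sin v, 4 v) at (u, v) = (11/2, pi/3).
K = -256/34225

Coefficients of the first fundamental form: E = 1, F = 0, G = u^2 + 16.
Coefficients of the second fundamental form: L = 0, M = -4/sqrt(u^2 + 16), N = 0.
Assemble K = (LN − M²)/(EG − F²) = -16/(u^2 + 16)^2. At (u, v) = (11/2, pi/3): K = -256/34225.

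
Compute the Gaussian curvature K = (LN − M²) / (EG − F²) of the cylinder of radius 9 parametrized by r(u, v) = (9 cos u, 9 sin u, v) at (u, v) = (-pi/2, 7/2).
K = 0

Coefficients of the first fundamental form: E = 81, F = 0, G = 1.
Coefficients of the second fundamental form: L = -9, M = 0, N = 0.
Assemble K = (LN − M²)/(EG − F²) = 0. At (u, v) = (-pi/2, 7/2): K = 0.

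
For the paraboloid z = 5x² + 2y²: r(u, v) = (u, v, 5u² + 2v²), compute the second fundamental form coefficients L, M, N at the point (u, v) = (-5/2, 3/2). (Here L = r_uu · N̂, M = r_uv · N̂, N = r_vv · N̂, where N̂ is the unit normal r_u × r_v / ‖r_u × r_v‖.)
L = 5*sqrt(662)/331;  M = 0;  N = 2*sqrt(662)/331

Compute the unit normal N̂(u, v) = (-10*u/sqrt(100*u^2 + 16*v^2 + 1), -4*v/sqrt(100*u^2 + 16*v^2 + 1), 1/sqrt(100*u^2 + 16*v^2 + 1)), and the second partials r_uu, r_uv, r_vv. Take dot products:
  L(u, v) = r_uu · N̂ = 10/sqrt(100*u^2 + 16*v^2 + 1),
  M(u, v) = r_uv · N̂ = 0,
  N(u, v) = r_vv · N̂ = 4/sqrt(100*u^2 + 16*v^2 + 1).
Evaluating at (u, v) = (-5/2, 3/2):
  L = 5*sqrt(662)/331, M = 0, N = 2*sqrt(662)/331.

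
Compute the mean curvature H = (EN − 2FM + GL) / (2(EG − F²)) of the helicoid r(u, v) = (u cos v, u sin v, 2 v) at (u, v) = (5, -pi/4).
H = 0

With E = 1, F = 0, G = u^2 + 4, L = 0, M = -2/sqrt(u^2 + 4), N = 0, assemble
  H = (EN − 2FM + GL) / (2(EG − F²)) = 0.
At (u, v) = (5, -pi/4): H = 0.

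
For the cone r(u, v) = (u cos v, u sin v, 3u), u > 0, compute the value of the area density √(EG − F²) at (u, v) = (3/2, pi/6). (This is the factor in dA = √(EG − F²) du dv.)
√(EG − F²)|_{(3/2, pi/6)} = 3*sqrt(10)/2

E = 10, F = 0, G = u^2, so EG − F² = 10*u^2. Taking the positive square root: √(EG − F²) = sqrt(10)*Abs(u). At (u, v) = (3/2, pi/6): 3*sqrt(10)/2.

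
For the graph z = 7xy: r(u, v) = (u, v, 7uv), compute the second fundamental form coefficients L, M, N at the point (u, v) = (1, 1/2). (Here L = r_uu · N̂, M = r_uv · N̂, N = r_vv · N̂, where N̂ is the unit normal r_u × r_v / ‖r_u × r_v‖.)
L = 0;  M = 14*sqrt(249)/249;  N = 0

Compute the unit normal N̂(u, v) = (-7*v/sqrt(49*u^2 + 49*v^2 + 1), -7*u/sqrt(49*u^2 + 49*v^2 + 1), 1/sqrt(49*u^2 + 49*v^2 + 1)), and the second partials r_uu, r_uv, r_vv. Take dot products:
  L(u, v) = r_uu · N̂ = 0,
  M(u, v) = r_uv · N̂ = 7/sqrt(49*u^2 + 49*v^2 + 1),
  N(u, v) = r_vv · N̂ = 0.
Evaluating at (u, v) = (1, 1/2):
  L = 0, M = 14*sqrt(249)/249, N = 0.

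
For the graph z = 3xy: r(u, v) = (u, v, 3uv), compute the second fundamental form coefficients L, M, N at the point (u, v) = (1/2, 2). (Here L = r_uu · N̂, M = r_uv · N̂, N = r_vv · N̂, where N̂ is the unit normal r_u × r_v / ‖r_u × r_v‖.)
L = 0;  M = 6*sqrt(157)/157;  N = 0

Compute the unit normal N̂(u, v) = (-3*v/sqrt(9*u^2 + 9*v^2 + 1), -3*u/sqrt(9*u^2 + 9*v^2 + 1), 1/sqrt(9*u^2 + 9*v^2 + 1)), and the second partials r_uu, r_uv, r_vv. Take dot products:
  L(u, v) = r_uu · N̂ = 0,
  M(u, v) = r_uv · N̂ = 3/sqrt(9*u^2 + 9*v^2 + 1),
  N(u, v) = r_vv · N̂ = 0.
Evaluating at (u, v) = (1/2, 2):
  L = 0, M = 6*sqrt(157)/157, N = 0.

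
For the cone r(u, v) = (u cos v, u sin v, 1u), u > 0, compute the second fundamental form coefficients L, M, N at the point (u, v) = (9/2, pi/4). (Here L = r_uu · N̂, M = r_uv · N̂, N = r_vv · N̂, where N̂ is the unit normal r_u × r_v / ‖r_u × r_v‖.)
L = 0;  M = 0;  N = 9*sqrt(2)/4

Compute the unit normal N̂(u, v) = (-sqrt(2)*u*cos(v)/(2*Abs(u)), -sqrt(2)*u*sin(v)/(2*Abs(u)), sqrt(2)*u/(2*Abs(u))), and the second partials r_uu, r_uv, r_vv. Take dot products:
  L(u, v) = r_uu · N̂ = 0,
  M(u, v) = r_uv · N̂ = 0,
  N(u, v) = r_vv · N̂ = sqrt(2)*u^2/(2*Abs(u)).
Evaluating at (u, v) = (9/2, pi/4):
  L = 0, M = 0, N = 9*sqrt(2)/4.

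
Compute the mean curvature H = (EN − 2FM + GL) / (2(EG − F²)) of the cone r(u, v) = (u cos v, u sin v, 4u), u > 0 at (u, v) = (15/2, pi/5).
H = 4*sqrt(17)/255

With E = 17, F = 0, G = u^2, L = 0, M = 0, N = 4*sqrt(17)*u^2/(17*Abs(u)), assemble
  H = (EN − 2FM + GL) / (2(EG − F²)) = 2*sqrt(17)/(17*Abs(u)).
At (u, v) = (15/2, pi/5): H = 4*sqrt(17)/255.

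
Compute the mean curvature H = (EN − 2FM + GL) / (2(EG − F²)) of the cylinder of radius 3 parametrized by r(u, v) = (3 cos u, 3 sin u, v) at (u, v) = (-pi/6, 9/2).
H = -1/6

With E = 9, F = 0, G = 1, L = -3, M = 0, N = 0, assemble
  H = (EN − 2FM + GL) / (2(EG − F²)) = -1/6.
At (u, v) = (-pi/6, 9/2): H = -1/6.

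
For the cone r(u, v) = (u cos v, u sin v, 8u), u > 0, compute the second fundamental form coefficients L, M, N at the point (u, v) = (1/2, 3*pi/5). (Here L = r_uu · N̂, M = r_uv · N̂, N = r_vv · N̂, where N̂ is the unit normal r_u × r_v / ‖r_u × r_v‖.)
L = 0;  M = 0;  N = 4*sqrt(65)/65

Compute the unit normal N̂(u, v) = (-8*sqrt(65)*u*cos(v)/(65*Abs(u)), -8*sqrt(65)*u*sin(v)/(65*Abs(u)), sqrt(65)*u/(65*Abs(u))), and the second partials r_uu, r_uv, r_vv. Take dot products:
  L(u, v) = r_uu · N̂ = 0,
  M(u, v) = r_uv · N̂ = 0,
  N(u, v) = r_vv · N̂ = 8*sqrt(65)*u^2/(65*Abs(u)).
Evaluating at (u, v) = (1/2, 3*pi/5):
  L = 0, M = 0, N = 4*sqrt(65)/65.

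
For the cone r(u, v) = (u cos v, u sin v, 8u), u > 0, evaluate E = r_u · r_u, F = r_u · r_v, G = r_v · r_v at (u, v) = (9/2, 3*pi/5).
E = 65;  F = 0;  G = 81/4

Partials: r_u = (cos(v), sin(v), 8), r_v = (-u*sin(v), u*cos(v), 0). As functions of (u, v):
  E = r_u · r_u = 65,
  F = r_u · r_v = 0,
  G = r_v · r_v = u^2.
Evaluating at (u, v) = (9/2, 3*pi/5): E = 65, F = 0, G = 81/4.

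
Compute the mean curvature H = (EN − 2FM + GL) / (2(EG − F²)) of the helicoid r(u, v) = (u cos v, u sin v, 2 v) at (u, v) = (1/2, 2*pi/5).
H = 0

With E = 1, F = 0, G = u^2 + 4, L = 0, M = -2/sqrt(u^2 + 4), N = 0, assemble
  H = (EN − 2FM + GL) / (2(EG − F²)) = 0.
At (u, v) = (1/2, 2*pi/5): H = 0.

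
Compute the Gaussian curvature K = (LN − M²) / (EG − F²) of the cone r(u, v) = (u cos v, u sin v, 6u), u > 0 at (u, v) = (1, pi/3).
K = 0

Coefficients of the first fundamental form: E = 37, F = 0, G = u^2.
Coefficients of the second fundamental form: L = 0, M = 0, N = 6*sqrt(37)*u^2/(37*Abs(u)).
Assemble K = (LN − M²)/(EG − F²) = 0. At (u, v) = (1, pi/3): K = 0.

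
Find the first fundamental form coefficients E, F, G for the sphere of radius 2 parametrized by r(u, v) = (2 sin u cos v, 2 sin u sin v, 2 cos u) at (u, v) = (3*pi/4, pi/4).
E = 4;  F = 0;  G = 2

Partials: r_u = (2*cos(u)*cos(v), 2*sin(v)*cos(u), -2*sin(u)), r_v = (-2*sin(u)*sin(v), 2*sin(u)*cos(v), 0). As functions of (u, v):
  E = r_u · r_u = 4,
  F = r_u · r_v = 0,
  G = r_v · r_v = 4*sin(u)^2.
Evaluating at (u, v) = (3*pi/4, pi/4): E = 4, F = 0, G = 2.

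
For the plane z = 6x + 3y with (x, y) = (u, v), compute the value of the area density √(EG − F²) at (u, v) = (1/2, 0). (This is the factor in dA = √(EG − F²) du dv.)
√(EG − F²)|_{(1/2, 0)} = sqrt(46)

E = 37, F = 18, G = 10, so EG − F² = 46. Taking the positive square root: √(EG − F²) = sqrt(46). At (u, v) = (1/2, 0): sqrt(46).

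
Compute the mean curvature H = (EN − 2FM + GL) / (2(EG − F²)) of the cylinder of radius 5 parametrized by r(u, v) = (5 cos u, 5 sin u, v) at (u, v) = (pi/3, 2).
H = -1/10

With E = 25, F = 0, G = 1, L = -5, M = 0, N = 0, assemble
  H = (EN − 2FM + GL) / (2(EG − F²)) = -1/10.
At (u, v) = (pi/3, 2): H = -1/10.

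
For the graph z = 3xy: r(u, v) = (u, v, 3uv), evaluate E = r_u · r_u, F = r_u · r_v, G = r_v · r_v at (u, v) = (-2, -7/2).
E = 445/4;  F = 63;  G = 37

Partials: r_u = (1, 0, 3*v), r_v = (0, 1, 3*u). As functions of (u, v):
  E = r_u · r_u = 9*v^2 + 1,
  F = r_u · r_v = 9*u*v,
  G = r_v · r_v = 9*u^2 + 1.
Evaluating at (u, v) = (-2, -7/2): E = 445/4, F = 63, G = 37.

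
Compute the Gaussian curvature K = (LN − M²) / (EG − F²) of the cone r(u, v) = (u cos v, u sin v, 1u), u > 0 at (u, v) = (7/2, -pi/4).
K = 0

Coefficients of the first fundamental form: E = 2, F = 0, G = u^2.
Coefficients of the second fundamental form: L = 0, M = 0, N = sqrt(2)*u^2/(2*Abs(u)).
Assemble K = (LN − M²)/(EG − F²) = 0. At (u, v) = (7/2, -pi/4): K = 0.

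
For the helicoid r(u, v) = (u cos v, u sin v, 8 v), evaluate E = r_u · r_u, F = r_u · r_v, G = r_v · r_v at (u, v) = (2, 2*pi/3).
E = 1;  F = 0;  G = 68

Partials: r_u = (cos(v), sin(v), 0), r_v = (-u*sin(v), u*cos(v), 8). As functions of (u, v):
  E = r_u · r_u = 1,
  F = r_u · r_v = 0,
  G = r_v · r_v = u^2 + 64.
Evaluating at (u, v) = (2, 2*pi/3): E = 1, F = 0, G = 68.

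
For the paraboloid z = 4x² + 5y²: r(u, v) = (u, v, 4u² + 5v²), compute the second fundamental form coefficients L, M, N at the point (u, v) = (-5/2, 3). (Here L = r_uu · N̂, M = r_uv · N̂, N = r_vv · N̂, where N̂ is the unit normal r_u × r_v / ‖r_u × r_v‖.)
L = 8*sqrt(1301)/1301;  M = 0;  N = 10*sqrt(1301)/1301

Compute the unit normal N̂(u, v) = (-8*u/sqrt(64*u^2 + 100*v^2 + 1), -10*v/sqrt(64*u^2 + 100*v^2 + 1), 1/sqrt(64*u^2 + 100*v^2 + 1)), and the second partials r_uu, r_uv, r_vv. Take dot products:
  L(u, v) = r_uu · N̂ = 8/sqrt(64*u^2 + 100*v^2 + 1),
  M(u, v) = r_uv · N̂ = 0,
  N(u, v) = r_vv · N̂ = 10/sqrt(64*u^2 + 100*v^2 + 1).
Evaluating at (u, v) = (-5/2, 3):
  L = 8*sqrt(1301)/1301, M = 0, N = 10*sqrt(1301)/1301.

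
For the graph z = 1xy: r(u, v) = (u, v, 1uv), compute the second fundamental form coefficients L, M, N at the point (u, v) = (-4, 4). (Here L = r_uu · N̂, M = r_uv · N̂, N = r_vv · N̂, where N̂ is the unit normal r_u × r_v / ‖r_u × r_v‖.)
L = 0;  M = sqrt(33)/33;  N = 0

Compute the unit normal N̂(u, v) = (-v/sqrt(u^2 + v^2 + 1), -u/sqrt(u^2 + v^2 + 1), 1/sqrt(u^2 + v^2 + 1)), and the second partials r_uu, r_uv, r_vv. Take dot products:
  L(u, v) = r_uu · N̂ = 0,
  M(u, v) = r_uv · N̂ = 1/sqrt(u^2 + v^2 + 1),
  N(u, v) = r_vv · N̂ = 0.
Evaluating at (u, v) = (-4, 4):
  L = 0, M = sqrt(33)/33, N = 0.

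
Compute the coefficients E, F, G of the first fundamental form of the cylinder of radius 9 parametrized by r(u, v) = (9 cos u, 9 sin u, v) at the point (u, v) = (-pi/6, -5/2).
E = 81;  F = 0;  G = 1

Partials: r_u = (-9*sin(u), 9*cos(u), 0), r_v = (0, 0, 1). As functions of (u, v):
  E = r_u · r_u = 81,
  F = r_u · r_v = 0,
  G = r_v · r_v = 1.
Evaluating at (u, v) = (-pi/6, -5/2): E = 81, F = 0, G = 1.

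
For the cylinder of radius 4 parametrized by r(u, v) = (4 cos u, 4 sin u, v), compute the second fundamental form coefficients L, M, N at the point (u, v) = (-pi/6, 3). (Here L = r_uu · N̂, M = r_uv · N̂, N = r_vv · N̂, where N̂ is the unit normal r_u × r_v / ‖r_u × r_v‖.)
L = -4;  M = 0;  N = 0

Compute the unit normal N̂(u, v) = (cos(u), sin(u), 0), and the second partials r_uu, r_uv, r_vv. Take dot products:
  L(u, v) = r_uu · N̂ = -4,
  M(u, v) = r_uv · N̂ = 0,
  N(u, v) = r_vv · N̂ = 0.
Evaluating at (u, v) = (-pi/6, 3):
  L = -4, M = 0, N = 0.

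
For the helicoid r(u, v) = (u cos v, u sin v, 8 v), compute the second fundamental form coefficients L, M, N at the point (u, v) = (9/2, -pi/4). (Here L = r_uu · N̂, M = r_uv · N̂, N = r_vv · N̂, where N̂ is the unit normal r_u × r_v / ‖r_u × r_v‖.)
L = 0;  M = -16*sqrt(337)/337;  N = 0

Compute the unit normal N̂(u, v) = (8*sin(v)/sqrt(u^2 + 64), -8*cos(v)/sqrt(u^2 + 64), u/sqrt(u^2 + 64)), and the second partials r_uu, r_uv, r_vv. Take dot products:
  L(u, v) = r_uu · N̂ = 0,
  M(u, v) = r_uv · N̂ = -8/sqrt(u^2 + 64),
  N(u, v) = r_vv · N̂ = 0.
Evaluating at (u, v) = (9/2, -pi/4):
  L = 0, M = -16*sqrt(337)/337, N = 0.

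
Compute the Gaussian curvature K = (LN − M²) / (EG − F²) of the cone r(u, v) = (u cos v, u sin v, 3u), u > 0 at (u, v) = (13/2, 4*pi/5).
K = 0

Coefficients of the first fundamental form: E = 10, F = 0, G = u^2.
Coefficients of the second fundamental form: L = 0, M = 0, N = 3*sqrt(10)*u^2/(10*Abs(u)).
Assemble K = (LN − M²)/(EG − F²) = 0. At (u, v) = (13/2, 4*pi/5): K = 0.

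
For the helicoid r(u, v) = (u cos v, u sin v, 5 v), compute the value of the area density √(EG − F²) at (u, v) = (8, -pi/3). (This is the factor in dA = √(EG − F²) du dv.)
√(EG − F²)|_{(8, -pi/3)} = sqrt(89)

E = 1, F = 0, G = u^2 + 25, so EG − F² = u^2 + 25. Taking the positive square root: √(EG − F²) = sqrt(u^2 + 25). At (u, v) = (8, -pi/3): sqrt(89).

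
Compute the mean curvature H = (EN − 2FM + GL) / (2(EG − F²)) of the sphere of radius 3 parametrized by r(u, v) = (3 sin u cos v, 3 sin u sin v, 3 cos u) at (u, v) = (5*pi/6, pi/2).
H = -1/3

With E = 9, F = 0, G = 9*sin(u)^2, L = -3*sin(u)/Abs(sin(u)), M = 0, N = -3*sin(u)^3/Abs(sin(u)), assemble
  H = (EN − 2FM + GL) / (2(EG − F²)) = -sin(u)/(3*Abs(sin(u))).
At (u, v) = (5*pi/6, pi/2): H = -1/3.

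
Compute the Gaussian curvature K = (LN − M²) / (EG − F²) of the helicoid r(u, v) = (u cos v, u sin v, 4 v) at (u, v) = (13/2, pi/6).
K = -256/54289

Coefficients of the first fundamental form: E = 1, F = 0, G = u^2 + 16.
Coefficients of the second fundamental form: L = 0, M = -4/sqrt(u^2 + 16), N = 0.
Assemble K = (LN − M²)/(EG − F²) = -16/(u^2 + 16)^2. At (u, v) = (13/2, pi/6): K = -256/54289.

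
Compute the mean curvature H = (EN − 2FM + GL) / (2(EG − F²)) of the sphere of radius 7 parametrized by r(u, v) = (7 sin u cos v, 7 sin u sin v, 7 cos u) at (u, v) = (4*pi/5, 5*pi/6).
H = -1/7

With E = 49, F = 0, G = 49*sin(u)^2, L = -7*sin(u)/Abs(sin(u)), M = 0, N = -7*sin(u)^3/Abs(sin(u)), assemble
  H = (EN − 2FM + GL) / (2(EG − F²)) = -sin(u)/(7*Abs(sin(u))).
At (u, v) = (4*pi/5, 5*pi/6): H = -1/7.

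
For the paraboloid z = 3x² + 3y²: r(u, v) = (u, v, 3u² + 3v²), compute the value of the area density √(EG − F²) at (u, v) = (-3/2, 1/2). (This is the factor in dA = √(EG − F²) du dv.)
√(EG − F²)|_{(-3/2, 1/2)} = sqrt(91)

E = 36*u^2 + 1, F = 36*u*v, G = 36*v^2 + 1, so EG − F² = 36*u^2 + 36*v^2 + 1. Taking the positive square root: √(EG − F²) = sqrt(36*u^2 + 36*v^2 + 1). At (u, v) = (-3/2, 1/2): sqrt(91).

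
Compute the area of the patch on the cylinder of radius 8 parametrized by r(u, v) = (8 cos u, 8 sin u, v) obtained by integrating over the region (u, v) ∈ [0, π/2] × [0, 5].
Area = 20*pi

Area = ∫∫ √(EG − F²) du dv with √(EG − F²) = 8. Integrating over [0, π/2] × [0, 5] gives 20*pi.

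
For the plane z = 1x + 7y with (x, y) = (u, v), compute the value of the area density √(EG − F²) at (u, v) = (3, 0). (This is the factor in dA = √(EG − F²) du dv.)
√(EG − F²)|_{(3, 0)} = sqrt(51)

E = 2, F = 7, G = 50, so EG − F² = 51. Taking the positive square root: √(EG − F²) = sqrt(51). At (u, v) = (3, 0): sqrt(51).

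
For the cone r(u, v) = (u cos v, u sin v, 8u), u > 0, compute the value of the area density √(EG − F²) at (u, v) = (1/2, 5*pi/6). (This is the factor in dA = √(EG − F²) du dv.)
√(EG − F²)|_{(1/2, 5*pi/6)} = sqrt(65)/2

E = 65, F = 0, G = u^2, so EG − F² = 65*u^2. Taking the positive square root: √(EG − F²) = sqrt(65)*Abs(u). At (u, v) = (1/2, 5*pi/6): sqrt(65)/2.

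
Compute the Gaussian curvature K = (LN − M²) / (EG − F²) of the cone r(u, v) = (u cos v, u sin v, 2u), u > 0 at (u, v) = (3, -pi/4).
K = 0

Coefficients of the first fundamental form: E = 5, F = 0, G = u^2.
Coefficients of the second fundamental form: L = 0, M = 0, N = 2*sqrt(5)*u^2/(5*Abs(u)).
Assemble K = (LN − M²)/(EG − F²) = 0. At (u, v) = (3, -pi/4): K = 0.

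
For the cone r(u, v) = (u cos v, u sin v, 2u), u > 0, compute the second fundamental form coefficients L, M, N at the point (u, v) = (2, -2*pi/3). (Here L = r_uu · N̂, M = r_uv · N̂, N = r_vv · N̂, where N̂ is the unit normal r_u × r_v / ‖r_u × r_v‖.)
L = 0;  M = 0;  N = 4*sqrt(5)/5

Compute the unit normal N̂(u, v) = (-2*sqrt(5)*u*cos(v)/(5*Abs(u)), -2*sqrt(5)*u*sin(v)/(5*Abs(u)), sqrt(5)*u/(5*Abs(u))), and the second partials r_uu, r_uv, r_vv. Take dot products:
  L(u, v) = r_uu · N̂ = 0,
  M(u, v) = r_uv · N̂ = 0,
  N(u, v) = r_vv · N̂ = 2*sqrt(5)*u^2/(5*Abs(u)).
Evaluating at (u, v) = (2, -2*pi/3):
  L = 0, M = 0, N = 4*sqrt(5)/5.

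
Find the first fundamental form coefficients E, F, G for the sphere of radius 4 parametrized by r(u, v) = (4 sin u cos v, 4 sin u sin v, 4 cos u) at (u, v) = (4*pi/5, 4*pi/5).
E = 16;  F = 0;  G = 10 - 2*sqrt(5)

Partials: r_u = (4*cos(u)*cos(v), 4*sin(v)*cos(u), -4*sin(u)), r_v = (-4*sin(u)*sin(v), 4*sin(u)*cos(v), 0). As functions of (u, v):
  E = r_u · r_u = 16,
  F = r_u · r_v = 0,
  G = r_v · r_v = 16*sin(u)^2.
Evaluating at (u, v) = (4*pi/5, 4*pi/5): E = 16, F = 0, G = 10 - 2*sqrt(5).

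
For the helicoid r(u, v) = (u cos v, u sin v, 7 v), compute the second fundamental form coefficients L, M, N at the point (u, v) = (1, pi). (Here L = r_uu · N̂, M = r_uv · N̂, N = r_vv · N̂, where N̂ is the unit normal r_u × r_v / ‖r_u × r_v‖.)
L = 0;  M = -7*sqrt(2)/10;  N = 0

Compute the unit normal N̂(u, v) = (7*sin(v)/sqrt(u^2 + 49), -7*cos(v)/sqrt(u^2 + 49), u/sqrt(u^2 + 49)), and the second partials r_uu, r_uv, r_vv. Take dot products:
  L(u, v) = r_uu · N̂ = 0,
  M(u, v) = r_uv · N̂ = -7/sqrt(u^2 + 49),
  N(u, v) = r_vv · N̂ = 0.
Evaluating at (u, v) = (1, pi):
  L = 0, M = -7*sqrt(2)/10, N = 0.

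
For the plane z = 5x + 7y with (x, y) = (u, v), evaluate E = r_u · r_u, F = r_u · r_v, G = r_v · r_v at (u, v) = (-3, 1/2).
E = 26;  F = 35;  G = 50

Partials: r_u = (1, 0, 5), r_v = (0, 1, 7). As functions of (u, v):
  E = r_u · r_u = 26,
  F = r_u · r_v = 35,
  G = r_v · r_v = 50.
Evaluating at (u, v) = (-3, 1/2): E = 26, F = 35, G = 50.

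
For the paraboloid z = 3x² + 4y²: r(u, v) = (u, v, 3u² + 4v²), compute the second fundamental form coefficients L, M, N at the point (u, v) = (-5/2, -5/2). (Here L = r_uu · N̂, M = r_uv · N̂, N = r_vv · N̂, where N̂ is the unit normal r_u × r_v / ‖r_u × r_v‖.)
L = 3*sqrt(626)/313;  M = 0;  N = 4*sqrt(626)/313

Compute the unit normal N̂(u, v) = (-6*u/sqrt(36*u^2 + 64*v^2 + 1), -8*v/sqrt(36*u^2 + 64*v^2 + 1), 1/sqrt(36*u^2 + 64*v^2 + 1)), and the second partials r_uu, r_uv, r_vv. Take dot products:
  L(u, v) = r_uu · N̂ = 6/sqrt(36*u^2 + 64*v^2 + 1),
  M(u, v) = r_uv · N̂ = 0,
  N(u, v) = r_vv · N̂ = 8/sqrt(36*u^2 + 64*v^2 + 1).
Evaluating at (u, v) = (-5/2, -5/2):
  L = 3*sqrt(626)/313, M = 0, N = 4*sqrt(626)/313.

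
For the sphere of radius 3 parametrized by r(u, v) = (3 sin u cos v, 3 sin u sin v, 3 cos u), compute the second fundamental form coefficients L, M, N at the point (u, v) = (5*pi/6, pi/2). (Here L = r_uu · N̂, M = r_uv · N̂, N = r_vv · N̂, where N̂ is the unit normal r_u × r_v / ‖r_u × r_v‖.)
L = -3;  M = 0;  N = -3/4

Compute the unit normal N̂(u, v) = (sin(u)^2*cos(v)/Abs(sin(u)), sin(u)^2*sin(v)/Abs(sin(u)), sin(2*u)/(2*Abs(sin(u)))), and the second partials r_uu, r_uv, r_vv. Take dot products:
  L(u, v) = r_uu · N̂ = -3*sin(u)/Abs(sin(u)),
  M(u, v) = r_uv · N̂ = 0,
  N(u, v) = r_vv · N̂ = -3*sin(u)^3/Abs(sin(u)).
Evaluating at (u, v) = (5*pi/6, pi/2):
  L = -3, M = 0, N = -3/4.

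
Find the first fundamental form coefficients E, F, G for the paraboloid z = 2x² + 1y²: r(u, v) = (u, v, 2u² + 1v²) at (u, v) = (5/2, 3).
E = 101;  F = 60;  G = 37

Partials: r_u = (1, 0, 4*u), r_v = (0, 1, 2*v). As functions of (u, v):
  E = r_u · r_u = 16*u^2 + 1,
  F = r_u · r_v = 8*u*v,
  G = r_v · r_v = 4*v^2 + 1.
Evaluating at (u, v) = (5/2, 3): E = 101, F = 60, G = 37.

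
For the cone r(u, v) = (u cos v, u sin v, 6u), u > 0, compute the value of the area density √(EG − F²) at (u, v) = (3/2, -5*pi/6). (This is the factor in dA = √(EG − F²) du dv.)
√(EG − F²)|_{(3/2, -5*pi/6)} = 3*sqrt(37)/2

E = 37, F = 0, G = u^2, so EG − F² = 37*u^2. Taking the positive square root: √(EG − F²) = sqrt(37)*Abs(u). At (u, v) = (3/2, -5*pi/6): 3*sqrt(37)/2.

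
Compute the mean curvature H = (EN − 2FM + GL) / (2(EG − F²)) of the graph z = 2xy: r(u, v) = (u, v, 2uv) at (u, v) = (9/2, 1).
H = -9*sqrt(86)/1849

With E = 4*v^2 + 1, F = 4*u*v, G = 4*u^2 + 1, L = 0, M = 2/sqrt(4*u^2 + 4*v^2 + 1), N = 0, assemble
  H = (EN − 2FM + GL) / (2(EG − F²)) = -8*u*v/(4*u^2 + 4*v^2 + 1)^(3/2).
At (u, v) = (9/2, 1): H = -9*sqrt(86)/1849.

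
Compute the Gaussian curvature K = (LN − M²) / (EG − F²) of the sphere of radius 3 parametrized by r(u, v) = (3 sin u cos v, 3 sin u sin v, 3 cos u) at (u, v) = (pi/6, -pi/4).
K = 1/9

Coefficients of the first fundamental form: E = 9, F = 0, G = 9*sin(u)^2.
Coefficients of the second fundamental form: L = -3*sin(u)/Abs(sin(u)), M = 0, N = -3*sin(u)^3/Abs(sin(u)).
Assemble K = (LN − M²)/(EG − F²) = 1/9. At (u, v) = (pi/6, -pi/4): K = 1/9.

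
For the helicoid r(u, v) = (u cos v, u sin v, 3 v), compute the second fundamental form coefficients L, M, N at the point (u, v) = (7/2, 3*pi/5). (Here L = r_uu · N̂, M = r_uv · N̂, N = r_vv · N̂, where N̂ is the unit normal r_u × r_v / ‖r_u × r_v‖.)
L = 0;  M = -6*sqrt(85)/85;  N = 0

Compute the unit normal N̂(u, v) = (3*sin(v)/sqrt(u^2 + 9), -3*cos(v)/sqrt(u^2 + 9), u/sqrt(u^2 + 9)), and the second partials r_uu, r_uv, r_vv. Take dot products:
  L(u, v) = r_uu · N̂ = 0,
  M(u, v) = r_uv · N̂ = -3/sqrt(u^2 + 9),
  N(u, v) = r_vv · N̂ = 0.
Evaluating at (u, v) = (7/2, 3*pi/5):
  L = 0, M = -6*sqrt(85)/85, N = 0.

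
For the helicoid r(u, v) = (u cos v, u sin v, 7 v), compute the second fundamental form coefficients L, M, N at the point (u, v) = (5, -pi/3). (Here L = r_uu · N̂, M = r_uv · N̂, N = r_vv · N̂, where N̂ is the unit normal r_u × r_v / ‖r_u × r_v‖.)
L = 0;  M = -7*sqrt(74)/74;  N = 0

Compute the unit normal N̂(u, v) = (7*sin(v)/sqrt(u^2 + 49), -7*cos(v)/sqrt(u^2 + 49), u/sqrt(u^2 + 49)), and the second partials r_uu, r_uv, r_vv. Take dot products:
  L(u, v) = r_uu · N̂ = 0,
  M(u, v) = r_uv · N̂ = -7/sqrt(u^2 + 49),
  N(u, v) = r_vv · N̂ = 0.
Evaluating at (u, v) = (5, -pi/3):
  L = 0, M = -7*sqrt(74)/74, N = 0.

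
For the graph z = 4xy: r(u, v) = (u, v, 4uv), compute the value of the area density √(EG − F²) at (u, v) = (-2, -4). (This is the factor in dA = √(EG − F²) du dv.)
√(EG − F²)|_{(-2, -4)} = sqrt(321)

E = 16*v^2 + 1, F = 16*u*v, G = 16*u^2 + 1, so EG − F² = 16*u^2 + 16*v^2 + 1. Taking the positive square root: √(EG − F²) = sqrt(16*u^2 + 16*v^2 + 1). At (u, v) = (-2, -4): sqrt(321).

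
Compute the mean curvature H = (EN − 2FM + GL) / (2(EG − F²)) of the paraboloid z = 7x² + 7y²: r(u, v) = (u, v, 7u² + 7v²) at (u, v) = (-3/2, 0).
H = 3101*sqrt(442)/195364

With E = 196*u^2 + 1, F = 196*u*v, G = 196*v^2 + 1, L = 14/sqrt(196*u^2 + 196*v^2 + 1), M = 0, N = 14/sqrt(196*u^2 + 196*v^2 + 1), assemble
  H = (EN − 2FM + GL) / (2(EG − F²)) = 14*(98*u^2 + 98*v^2 + 1)/(196*u^2 + 196*v^2 + 1)^(3/2).
At (u, v) = (-3/2, 0): H = 3101*sqrt(442)/195364.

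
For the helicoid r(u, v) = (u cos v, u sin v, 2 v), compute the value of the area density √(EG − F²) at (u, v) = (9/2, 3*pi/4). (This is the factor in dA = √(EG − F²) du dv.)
√(EG − F²)|_{(9/2, 3*pi/4)} = sqrt(97)/2

E = 1, F = 0, G = u^2 + 4, so EG − F² = u^2 + 4. Taking the positive square root: √(EG − F²) = sqrt(u^2 + 4). At (u, v) = (9/2, 3*pi/4): sqrt(97)/2.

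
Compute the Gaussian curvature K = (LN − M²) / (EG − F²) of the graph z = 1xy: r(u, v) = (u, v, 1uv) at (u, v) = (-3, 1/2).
K = -16/1681

Coefficients of the first fundamental form: E = v^2 + 1, F = u*v, G = u^2 + 1.
Coefficients of the second fundamental form: L = 0, M = 1/sqrt(u^2 + v^2 + 1), N = 0.
Assemble K = (LN − M²)/(EG − F²) = 1/((u^2*v^2 - (u^2 + 1)*(v^2 + 1))*(u^2 + v^2 + 1)). At (u, v) = (-3, 1/2): K = -16/1681.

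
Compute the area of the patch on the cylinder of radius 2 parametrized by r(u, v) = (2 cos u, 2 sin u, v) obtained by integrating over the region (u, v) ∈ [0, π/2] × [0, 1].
Area = pi

Area = ∫∫ √(EG − F²) du dv with √(EG − F²) = 2. Integrating over [0, π/2] × [0, 1] gives pi.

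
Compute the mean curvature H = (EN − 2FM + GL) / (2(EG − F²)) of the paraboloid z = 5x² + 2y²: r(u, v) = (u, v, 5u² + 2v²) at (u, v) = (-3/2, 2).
H = 777*sqrt(290)/84100

With E = 100*u^2 + 1, F = 40*u*v, G = 16*v^2 + 1, L = 10/sqrt(100*u^2 + 16*v^2 + 1), M = 0, N = 4/sqrt(100*u^2 + 16*v^2 + 1), assemble
  H = (EN − 2FM + GL) / (2(EG − F²)) = (200*u^2 + 80*v^2 + 7)/(100*u^2 + 16*v^2 + 1)^(3/2).
At (u, v) = (-3/2, 2): H = 777*sqrt(290)/84100.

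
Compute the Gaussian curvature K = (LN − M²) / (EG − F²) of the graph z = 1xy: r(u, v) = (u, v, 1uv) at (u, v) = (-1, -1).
K = -1/9

Coefficients of the first fundamental form: E = v^2 + 1, F = u*v, G = u^2 + 1.
Coefficients of the second fundamental form: L = 0, M = 1/sqrt(u^2 + v^2 + 1), N = 0.
Assemble K = (LN − M²)/(EG − F²) = 1/((u^2*v^2 - (u^2 + 1)*(v^2 + 1))*(u^2 + v^2 + 1)). At (u, v) = (-1, -1): K = -1/9.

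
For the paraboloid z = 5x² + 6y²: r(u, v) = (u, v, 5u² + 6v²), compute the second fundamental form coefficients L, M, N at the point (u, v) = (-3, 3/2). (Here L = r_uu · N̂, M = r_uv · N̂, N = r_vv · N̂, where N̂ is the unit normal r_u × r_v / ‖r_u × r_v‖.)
L = 2/7;  M = 0;  N = 12/35

Compute the unit normal N̂(u, v) = (-10*u/sqrt(100*u^2 + 144*v^2 + 1), -12*v/sqrt(100*u^2 + 144*v^2 + 1), 1/sqrt(100*u^2 + 144*v^2 + 1)), and the second partials r_uu, r_uv, r_vv. Take dot products:
  L(u, v) = r_uu · N̂ = 10/sqrt(100*u^2 + 144*v^2 + 1),
  M(u, v) = r_uv · N̂ = 0,
  N(u, v) = r_vv · N̂ = 12/sqrt(100*u^2 + 144*v^2 + 1).
Evaluating at (u, v) = (-3, 3/2):
  L = 2/7, M = 0, N = 12/35.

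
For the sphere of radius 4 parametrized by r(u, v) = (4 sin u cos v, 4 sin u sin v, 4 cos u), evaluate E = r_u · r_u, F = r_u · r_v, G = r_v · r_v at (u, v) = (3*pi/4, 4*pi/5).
E = 16;  F = 0;  G = 8

Partials: r_u = (4*cos(u)*cos(v), 4*sin(v)*cos(u), -4*sin(u)), r_v = (-4*sin(u)*sin(v), 4*sin(u)*cos(v), 0). As functions of (u, v):
  E = r_u · r_u = 16,
  F = r_u · r_v = 0,
  G = r_v · r_v = 16*sin(u)^2.
Evaluating at (u, v) = (3*pi/4, 4*pi/5): E = 16, F = 0, G = 8.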